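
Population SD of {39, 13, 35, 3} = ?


Mean = 22.5000
Variance = 224.7500
SD = sqrt(224.7500) = 14.9917

SD = 14.9917


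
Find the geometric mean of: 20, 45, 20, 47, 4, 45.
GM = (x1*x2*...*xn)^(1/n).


Product = 20 × 45 × 20 × 47 × 4 × 45 = 152280000
GM = 152280000^(1/6) = 23.1086

GM = 23.1086


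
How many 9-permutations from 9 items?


P(9,9) = 9!/0!
= 362880/1
= 362880

P(9,9) = 362880


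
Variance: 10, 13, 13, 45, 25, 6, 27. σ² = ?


Mean = 19.8571
Squared deviations: 97.1633, 47.0204, 47.0204, 632.1633, 26.4490, 192.0204, 51.0204
Sum = 1092.8571
Variance = 1092.8571/7 = 156.1224

Variance = 156.1224


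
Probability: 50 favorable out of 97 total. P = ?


P = 50/97 = 0.5155

P = 0.5155


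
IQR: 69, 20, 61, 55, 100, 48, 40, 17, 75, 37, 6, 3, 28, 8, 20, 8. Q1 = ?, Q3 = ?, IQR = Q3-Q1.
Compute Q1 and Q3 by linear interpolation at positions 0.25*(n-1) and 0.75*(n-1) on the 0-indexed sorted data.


Sorted: 3, 6, 8, 8, 17, 20, 20, 28, 37, 40, 48, 55, 61, 69, 75, 100
Q1 (25th %ile) = 14.7500
Q3 (75th %ile) = 56.5000
IQR = 56.5000 - 14.7500 = 41.7500

IQR = 41.7500


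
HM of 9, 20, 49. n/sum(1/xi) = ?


Sum of reciprocals = 1/9 + 1/20 + 1/49 = 0.181519
HM = 3/0.181519 = 16.5272

HM = 16.5272


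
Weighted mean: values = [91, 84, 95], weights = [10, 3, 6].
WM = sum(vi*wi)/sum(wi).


Numerator = 91*10 + 84*3 + 95*6 = 1732
Denominator = 10 + 3 + 6 = 19
WM = 1732/19 = 91.1579

WM = 91.1579


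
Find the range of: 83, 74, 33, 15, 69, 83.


Max = 83, Min = 15
Range = 83 - 15 = 68

Range = 68


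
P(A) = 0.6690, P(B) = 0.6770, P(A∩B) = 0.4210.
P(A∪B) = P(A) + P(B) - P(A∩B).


P(A∪B) = 0.6690 + 0.6770 - 0.4210
= 1.3460 - 0.4210
= 0.9250

P(A∪B) = 0.9250


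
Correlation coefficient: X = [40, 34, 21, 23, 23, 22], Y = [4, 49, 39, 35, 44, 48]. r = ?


Mean X = 27.1667, Mean Y = 36.5000
SD X = 7.197608, SD Y = 15.326991
Cov = -71.916667
r = -71.916667/(7.197608*15.326991) = -0.6519

r = -0.6519


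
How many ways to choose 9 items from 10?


C(10,9) = 10!/(9! × 1!)
= 3628800/(362880 × 1)
= 10

C(10,9) = 10


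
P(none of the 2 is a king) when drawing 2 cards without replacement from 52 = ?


P(no kings) = (48/52) × (47/51)
= 0.8507

P = 0.8507


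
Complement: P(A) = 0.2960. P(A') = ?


P(not A) = 1 - 0.2960 = 0.7040

P(not A) = 0.7040


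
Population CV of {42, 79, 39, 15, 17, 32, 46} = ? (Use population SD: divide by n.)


Mean = 38.5714
SD = 19.8772
CV = (19.8772/38.5714)*100 = 51.5334%

CV = 51.5334%


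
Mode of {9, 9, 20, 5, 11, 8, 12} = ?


Frequencies: 5:1, 8:1, 9:2, 11:1, 12:1, 20:1
Max frequency = 2
Mode = 9

Mode = 9


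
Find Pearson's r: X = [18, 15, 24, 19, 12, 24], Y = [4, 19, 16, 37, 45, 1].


Mean X = 18.6667, Mean Y = 20.3333
SD X = 4.384315, SD Y = 16.058919
Cov = -44.888889
r = -44.888889/(4.384315*16.058919) = -0.6376

r = -0.6376


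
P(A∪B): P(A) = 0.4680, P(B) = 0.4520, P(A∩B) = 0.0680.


P(A∪B) = 0.4680 + 0.4520 - 0.0680
= 0.9200 - 0.0680
= 0.8520

P(A∪B) = 0.8520


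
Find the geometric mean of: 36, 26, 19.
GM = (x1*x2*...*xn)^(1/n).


Product = 36 × 26 × 19 = 17784
GM = 17784^(1/3) = 26.1022

GM = 26.1022


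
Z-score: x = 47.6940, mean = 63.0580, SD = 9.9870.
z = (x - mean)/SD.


z = (47.6940 - 63.0580)/9.9870
= -15.3640/9.9870
= -1.5384

z = -1.5384


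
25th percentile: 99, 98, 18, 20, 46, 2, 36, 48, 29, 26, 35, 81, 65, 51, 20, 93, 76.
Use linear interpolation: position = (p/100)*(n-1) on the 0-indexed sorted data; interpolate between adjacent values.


Sorted: 2, 18, 20, 20, 26, 29, 35, 36, 46, 48, 51, 65, 76, 81, 93, 98, 99
n = 17
Index = 25/100 * 16 = 4.0000
Lower = data[4] = 26, Upper = data[5] = 29
P25 = 26 + 0*(3) = 26.0000

P25 = 26.0000


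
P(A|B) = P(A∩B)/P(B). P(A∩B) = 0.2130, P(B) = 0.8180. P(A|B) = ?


P(A|B) = 0.2130/0.8180 = 0.2604

P(A|B) = 0.2604


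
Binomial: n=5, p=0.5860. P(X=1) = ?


C(5,1) = 5
p^1 = 0.586000
(1-p)^4 = 0.029377
P = 5 * 0.586000 * 0.029377 = 0.0861

P(X=1) = 0.0861


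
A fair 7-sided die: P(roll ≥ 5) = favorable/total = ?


Favorable outcomes (roll ≥ 5): 3
Total outcomes = 7
P = 3/7 = 0.4286

P = 0.4286


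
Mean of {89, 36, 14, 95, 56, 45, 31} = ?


Sum = 89 + 36 + 14 + 95 + 56 + 45 + 31 = 366
n = 7
Mean = 366/7 = 52.2857

Mean = 52.2857


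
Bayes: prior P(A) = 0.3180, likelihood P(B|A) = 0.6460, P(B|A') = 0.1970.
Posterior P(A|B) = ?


P(B) = P(B|A)*P(A) + P(B|A')*P(A')
= 0.6460*0.3180 + 0.1970*0.6820
= 0.205428 + 0.134354 = 0.339782
P(A|B) = 0.205428/0.339782 = 0.6046

P(A|B) = 0.6046


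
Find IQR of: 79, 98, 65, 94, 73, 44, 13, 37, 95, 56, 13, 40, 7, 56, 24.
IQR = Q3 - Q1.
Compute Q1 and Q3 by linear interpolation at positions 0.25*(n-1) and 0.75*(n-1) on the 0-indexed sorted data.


Sorted: 7, 13, 13, 24, 37, 40, 44, 56, 56, 65, 73, 79, 94, 95, 98
Q1 (25th %ile) = 30.5000
Q3 (75th %ile) = 76.0000
IQR = 76.0000 - 30.5000 = 45.5000

IQR = 45.5000


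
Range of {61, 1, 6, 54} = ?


Max = 61, Min = 1
Range = 61 - 1 = 60

Range = 60


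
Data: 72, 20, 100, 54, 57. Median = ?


Sorted: 20, 54, 57, 72, 100
n = 5 (odd)
Middle value = 57

Median = 57


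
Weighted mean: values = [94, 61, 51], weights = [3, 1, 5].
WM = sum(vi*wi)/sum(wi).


Numerator = 94*3 + 61*1 + 51*5 = 598
Denominator = 3 + 1 + 5 = 9
WM = 598/9 = 66.4444

WM = 66.4444


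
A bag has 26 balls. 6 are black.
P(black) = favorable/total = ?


P = 6/26 = 0.2308

P = 0.2308


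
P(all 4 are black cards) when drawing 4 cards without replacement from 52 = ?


P(all black cards) = (26/52) × (25/51) × (24/50) × (23/49)
= 0.0552

P = 0.0552


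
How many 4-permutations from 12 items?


P(12,4) = 12!/8!
= 479001600/40320
= 11880

P(12,4) = 11880


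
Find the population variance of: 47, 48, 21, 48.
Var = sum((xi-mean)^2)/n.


Mean = 41.0000
Squared deviations: 36.0000, 49.0000, 400.0000, 49.0000
Sum = 534.0000
Variance = 534.0000/4 = 133.5000

Variance = 133.5000


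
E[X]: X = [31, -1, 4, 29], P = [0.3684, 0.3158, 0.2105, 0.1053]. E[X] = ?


E[X] = 31*0.3684 - 1*0.3158 + 4*0.2105 + 29*0.1053
= 11.4204 - 0.3158 + 0.8420 + 3.0537
= 15.0003

E[X] = 15.0003


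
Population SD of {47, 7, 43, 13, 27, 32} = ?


Mean = 28.1667
Variance = 211.4722
SD = sqrt(211.4722) = 14.5421

SD = 14.5421


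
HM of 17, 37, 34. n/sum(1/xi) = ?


Sum of reciprocals = 1/17 + 1/37 + 1/34 = 0.115262
HM = 3/0.115262 = 26.0276

HM = 26.0276


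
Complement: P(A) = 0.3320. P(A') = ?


P(not A) = 1 - 0.3320 = 0.6680

P(not A) = 0.6680


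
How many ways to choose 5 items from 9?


C(9,5) = 9!/(5! × 4!)
= 362880/(120 × 24)
= 126

C(9,5) = 126


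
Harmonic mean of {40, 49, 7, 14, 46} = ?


Sum of reciprocals = 1/40 + 1/49 + 1/7 + 1/14 + 1/46 = 0.281433
HM = 5/0.281433 = 17.7662

HM = 17.7662


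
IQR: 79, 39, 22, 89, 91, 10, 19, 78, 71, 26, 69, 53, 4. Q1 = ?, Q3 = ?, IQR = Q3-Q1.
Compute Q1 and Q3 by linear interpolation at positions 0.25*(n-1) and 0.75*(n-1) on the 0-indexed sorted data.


Sorted: 4, 10, 19, 22, 26, 39, 53, 69, 71, 78, 79, 89, 91
Q1 (25th %ile) = 22.0000
Q3 (75th %ile) = 78.0000
IQR = 78.0000 - 22.0000 = 56.0000

IQR = 56.0000


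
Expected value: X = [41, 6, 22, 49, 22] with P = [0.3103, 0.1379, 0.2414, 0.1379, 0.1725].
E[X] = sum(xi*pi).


E[X] = 41*0.3103 + 6*0.1379 + 22*0.2414 + 49*0.1379 + 22*0.1725
= 12.7223 + 0.8274 + 5.3108 + 6.7571 + 3.7950
= 29.4126

E[X] = 29.4126


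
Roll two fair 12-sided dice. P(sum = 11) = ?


Total outcomes = 12×12 = 144
Favorable (sum = 11): 10
P = 10/144 = 0.0694

P = 0.0694


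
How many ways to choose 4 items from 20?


C(20,4) = 20!/(4! × 16!)
= 2432902008176640000/(24 × 20922789888000)
= 4845

C(20,4) = 4845


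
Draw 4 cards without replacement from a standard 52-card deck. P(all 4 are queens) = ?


P(all queens) = (4/52) × (3/51) × (2/50) × (1/49)
= 3.6938e-06

P = 3.6938e-06


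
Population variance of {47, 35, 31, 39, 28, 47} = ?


Mean = 37.8333
Squared deviations: 84.0278, 8.0278, 46.6944, 1.3611, 96.6944, 84.0278
Sum = 320.8333
Variance = 320.8333/6 = 53.4722

Variance = 53.4722


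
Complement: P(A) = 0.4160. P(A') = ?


P(not A) = 1 - 0.4160 = 0.5840

P(not A) = 0.5840


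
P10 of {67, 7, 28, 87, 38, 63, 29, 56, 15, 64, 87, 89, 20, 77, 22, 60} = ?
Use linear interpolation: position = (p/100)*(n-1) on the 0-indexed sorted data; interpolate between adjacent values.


Sorted: 7, 15, 20, 22, 28, 29, 38, 56, 60, 63, 64, 67, 77, 87, 87, 89
n = 16
Index = 10/100 * 15 = 1.5000
Lower = data[1] = 15, Upper = data[2] = 20
P10 = 15 + 0.5000*(5) = 17.5000

P10 = 17.5000


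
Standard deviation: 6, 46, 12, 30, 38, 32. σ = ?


Mean = 27.3333
Variance = 196.8889
SD = sqrt(196.8889) = 14.0317

SD = 14.0317


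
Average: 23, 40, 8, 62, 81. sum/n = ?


Sum = 23 + 40 + 8 + 62 + 81 = 214
n = 5
Mean = 214/5 = 42.8000

Mean = 42.8000


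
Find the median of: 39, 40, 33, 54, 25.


Sorted: 25, 33, 39, 40, 54
n = 5 (odd)
Middle value = 39

Median = 39


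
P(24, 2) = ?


P(24,2) = 24!/22!
= 620448401733239439360000/1124000727777607680000
= 552

P(24,2) = 552


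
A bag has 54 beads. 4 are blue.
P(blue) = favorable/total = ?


P = 4/54 = 0.0741

P = 0.0741


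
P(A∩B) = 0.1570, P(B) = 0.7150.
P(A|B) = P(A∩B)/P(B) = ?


P(A|B) = 0.1570/0.7150 = 0.2196

P(A|B) = 0.2196


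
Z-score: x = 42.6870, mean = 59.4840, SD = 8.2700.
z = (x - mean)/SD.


z = (42.6870 - 59.4840)/8.2700
= -16.7970/8.2700
= -2.0311

z = -2.0311


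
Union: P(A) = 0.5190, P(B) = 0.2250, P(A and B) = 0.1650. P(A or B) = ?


P(A∪B) = 0.5190 + 0.2250 - 0.1650
= 0.7440 - 0.1650
= 0.5790

P(A∪B) = 0.5790


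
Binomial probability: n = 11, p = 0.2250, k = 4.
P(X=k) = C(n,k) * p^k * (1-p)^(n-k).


C(11,4) = 330
p^4 = 0.002563
(1-p)^7 = 0.167924
P = 330 * 0.002563 * 0.167924 = 0.1420

P(X=4) = 0.1420


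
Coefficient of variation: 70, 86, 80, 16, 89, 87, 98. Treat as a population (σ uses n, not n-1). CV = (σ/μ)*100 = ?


Mean = 75.1429
SD = 25.4133
CV = (25.4133/75.1429)*100 = 33.8200%

CV = 33.8200%


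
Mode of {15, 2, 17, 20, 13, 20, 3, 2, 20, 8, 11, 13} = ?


Frequencies: 2:2, 3:1, 8:1, 11:1, 13:2, 15:1, 17:1, 20:3
Max frequency = 3
Mode = 20

Mode = 20


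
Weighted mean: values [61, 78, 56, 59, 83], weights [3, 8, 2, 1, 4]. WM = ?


Numerator = 61*3 + 78*8 + 56*2 + 59*1 + 83*4 = 1310
Denominator = 3 + 8 + 2 + 1 + 4 = 18
WM = 1310/18 = 72.7778

WM = 72.7778


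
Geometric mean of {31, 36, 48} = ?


Product = 31 × 36 × 48 = 53568
GM = 53568^(1/3) = 37.6966

GM = 37.6966


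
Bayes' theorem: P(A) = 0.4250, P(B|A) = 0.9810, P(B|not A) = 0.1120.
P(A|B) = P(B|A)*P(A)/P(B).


P(B) = P(B|A)*P(A) + P(B|A')*P(A')
= 0.9810*0.4250 + 0.1120*0.5750
= 0.416925 + 0.064400 = 0.481325
P(A|B) = 0.416925/0.481325 = 0.8662

P(A|B) = 0.8662


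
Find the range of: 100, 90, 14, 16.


Max = 100, Min = 14
Range = 100 - 14 = 86

Range = 86


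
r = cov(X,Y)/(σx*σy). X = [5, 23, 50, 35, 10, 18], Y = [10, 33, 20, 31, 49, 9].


Mean X = 23.5000, Mean Y = 25.3333
SD X = 15.217862, SD Y = 14.031710
Cov = -4.333333
r = -4.333333/(15.217862*14.031710) = -0.0203

r = -0.0203


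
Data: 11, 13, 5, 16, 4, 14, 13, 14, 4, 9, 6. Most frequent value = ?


Frequencies: 4:2, 5:1, 6:1, 9:1, 11:1, 13:2, 14:2, 16:1
Max frequency = 2
Mode = 4, 13, 14

Mode = 4, 13, 14


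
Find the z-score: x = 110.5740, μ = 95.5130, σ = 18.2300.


z = (110.5740 - 95.5130)/18.2300
= 15.0610/18.2300
= 0.8262

z = 0.8262


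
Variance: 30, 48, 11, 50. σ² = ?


Mean = 34.7500
Squared deviations: 22.5625, 175.5625, 564.0625, 232.5625
Sum = 994.7500
Variance = 994.7500/4 = 248.6875

Variance = 248.6875


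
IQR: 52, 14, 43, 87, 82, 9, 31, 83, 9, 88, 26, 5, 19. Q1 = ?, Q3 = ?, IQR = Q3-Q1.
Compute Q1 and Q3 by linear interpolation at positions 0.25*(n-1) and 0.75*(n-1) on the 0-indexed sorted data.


Sorted: 5, 9, 9, 14, 19, 26, 31, 43, 52, 82, 83, 87, 88
Q1 (25th %ile) = 14.0000
Q3 (75th %ile) = 82.0000
IQR = 82.0000 - 14.0000 = 68.0000

IQR = 68.0000


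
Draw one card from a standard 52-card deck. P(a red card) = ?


26 red cards in 52 cards
P = 26/52 = 0.5000

P = 0.5000


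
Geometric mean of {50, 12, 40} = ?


Product = 50 × 12 × 40 = 24000
GM = 24000^(1/3) = 28.8450

GM = 28.8450


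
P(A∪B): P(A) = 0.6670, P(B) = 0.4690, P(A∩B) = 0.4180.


P(A∪B) = 0.6670 + 0.4690 - 0.4180
= 1.1360 - 0.4180
= 0.7180

P(A∪B) = 0.7180


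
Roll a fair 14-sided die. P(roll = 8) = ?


Favorable outcomes (roll = 8): 1
Total outcomes = 14
P = 1/14 = 0.0714

P = 0.0714


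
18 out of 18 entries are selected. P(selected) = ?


P = 18/18 = 1.0000

P = 1.0000


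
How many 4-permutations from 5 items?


P(5,4) = 5!/1!
= 120/1
= 120

P(5,4) = 120


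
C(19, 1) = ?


C(19,1) = 19!/(1! × 18!)
= 121645100408832000/(1 × 6402373705728000)
= 19

C(19,1) = 19


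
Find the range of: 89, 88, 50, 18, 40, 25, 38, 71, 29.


Max = 89, Min = 18
Range = 89 - 18 = 71

Range = 71


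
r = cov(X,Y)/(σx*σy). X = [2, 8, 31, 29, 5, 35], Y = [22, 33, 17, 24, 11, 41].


Mean X = 18.3333, Mean Y = 24.6667
SD X = 13.560564, SD Y = 9.910712
Cov = 51.277778
r = 51.277778/(13.560564*9.910712) = 0.3815

r = 0.3815


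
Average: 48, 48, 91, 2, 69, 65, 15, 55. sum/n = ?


Sum = 48 + 48 + 91 + 2 + 69 + 65 + 15 + 55 = 393
n = 8
Mean = 393/8 = 49.1250

Mean = 49.1250


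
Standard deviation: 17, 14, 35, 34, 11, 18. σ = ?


Mean = 21.5000
Variance = 89.5833
SD = sqrt(89.5833) = 9.4648

SD = 9.4648


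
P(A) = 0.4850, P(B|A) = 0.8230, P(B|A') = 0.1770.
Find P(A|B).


P(B) = P(B|A)*P(A) + P(B|A')*P(A')
= 0.8230*0.4850 + 0.1770*0.5150
= 0.399155 + 0.091155 = 0.490310
P(A|B) = 0.399155/0.490310 = 0.8141

P(A|B) = 0.8141


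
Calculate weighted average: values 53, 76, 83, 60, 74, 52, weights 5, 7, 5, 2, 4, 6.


Numerator = 53*5 + 76*7 + 83*5 + 60*2 + 74*4 + 52*6 = 1940
Denominator = 5 + 7 + 5 + 2 + 4 + 6 = 29
WM = 1940/29 = 66.8966

WM = 66.8966


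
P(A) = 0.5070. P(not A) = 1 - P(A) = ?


P(not A) = 1 - 0.5070 = 0.4930

P(not A) = 0.4930


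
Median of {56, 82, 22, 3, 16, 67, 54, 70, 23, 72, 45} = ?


Sorted: 3, 16, 22, 23, 45, 54, 56, 67, 70, 72, 82
n = 11 (odd)
Middle value = 54

Median = 54


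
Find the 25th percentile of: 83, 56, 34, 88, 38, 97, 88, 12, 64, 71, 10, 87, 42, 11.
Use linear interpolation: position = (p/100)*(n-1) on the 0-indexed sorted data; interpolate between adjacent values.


Sorted: 10, 11, 12, 34, 38, 42, 56, 64, 71, 83, 87, 88, 88, 97
n = 14
Index = 25/100 * 13 = 3.2500
Lower = data[3] = 34, Upper = data[4] = 38
P25 = 34 + 0.2500*(4) = 35.0000

P25 = 35.0000


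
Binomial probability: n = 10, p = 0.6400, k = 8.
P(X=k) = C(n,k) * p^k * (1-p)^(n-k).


C(10,8) = 45
p^8 = 0.028147
(1-p)^2 = 0.129600
P = 45 * 0.028147 * 0.129600 = 0.1642

P(X=8) = 0.1642


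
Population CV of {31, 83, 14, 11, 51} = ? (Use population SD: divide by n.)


Mean = 38.0000
SD = 26.6383
CV = (26.6383/38.0000)*100 = 70.1008%

CV = 70.1008%


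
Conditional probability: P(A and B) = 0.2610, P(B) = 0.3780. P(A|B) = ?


P(A|B) = 0.2610/0.3780 = 0.6905

P(A|B) = 0.6905


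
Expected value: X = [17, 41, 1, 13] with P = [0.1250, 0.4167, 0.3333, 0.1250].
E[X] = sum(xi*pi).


E[X] = 17*0.1250 + 41*0.4167 + 1*0.3333 + 13*0.1250
= 2.1250 + 17.0847 + 0.3333 + 1.6250
= 21.1680

E[X] = 21.1680


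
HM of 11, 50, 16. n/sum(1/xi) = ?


Sum of reciprocals = 1/11 + 1/50 + 1/16 = 0.173409
HM = 3/0.173409 = 17.3001

HM = 17.3001


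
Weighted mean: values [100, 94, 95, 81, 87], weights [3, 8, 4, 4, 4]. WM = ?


Numerator = 100*3 + 94*8 + 95*4 + 81*4 + 87*4 = 2104
Denominator = 3 + 8 + 4 + 4 + 4 = 23
WM = 2104/23 = 91.4783

WM = 91.4783


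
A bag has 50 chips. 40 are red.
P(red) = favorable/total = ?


P = 40/50 = 0.8000

P = 0.8000


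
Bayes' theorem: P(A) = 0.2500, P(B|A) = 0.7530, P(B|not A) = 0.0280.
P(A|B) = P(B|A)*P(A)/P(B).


P(B) = P(B|A)*P(A) + P(B|A')*P(A')
= 0.7530*0.2500 + 0.0280*0.7500
= 0.188250 + 0.021000 = 0.209250
P(A|B) = 0.188250/0.209250 = 0.8996

P(A|B) = 0.8996


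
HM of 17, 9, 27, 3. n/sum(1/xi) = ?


Sum of reciprocals = 1/17 + 1/9 + 1/27 + 1/3 = 0.540305
HM = 4/0.540305 = 7.4032

HM = 7.4032


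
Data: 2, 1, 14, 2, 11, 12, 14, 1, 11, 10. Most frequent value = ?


Frequencies: 1:2, 2:2, 10:1, 11:2, 12:1, 14:2
Max frequency = 2
Mode = 1, 2, 11, 14

Mode = 1, 2, 11, 14


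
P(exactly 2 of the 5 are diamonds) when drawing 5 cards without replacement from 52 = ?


Hypergeometric: P(X=2) = C(13,2)·C(39,3) / C(52,5)
= 78 × 9139 / 2598960
= 712842/2598960 = 0.2743

P = 0.2743


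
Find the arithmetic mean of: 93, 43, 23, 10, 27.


Sum = 93 + 43 + 23 + 10 + 27 = 196
n = 5
Mean = 196/5 = 39.2000

Mean = 39.2000


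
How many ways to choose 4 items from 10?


C(10,4) = 10!/(4! × 6!)
= 3628800/(24 × 720)
= 210

C(10,4) = 210


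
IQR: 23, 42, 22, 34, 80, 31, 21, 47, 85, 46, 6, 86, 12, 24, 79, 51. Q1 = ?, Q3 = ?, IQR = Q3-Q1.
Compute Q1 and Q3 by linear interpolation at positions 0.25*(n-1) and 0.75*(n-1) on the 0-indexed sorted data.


Sorted: 6, 12, 21, 22, 23, 24, 31, 34, 42, 46, 47, 51, 79, 80, 85, 86
Q1 (25th %ile) = 22.7500
Q3 (75th %ile) = 58.0000
IQR = 58.0000 - 22.7500 = 35.2500

IQR = 35.2500


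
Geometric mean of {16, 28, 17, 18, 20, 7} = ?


Product = 16 × 28 × 17 × 18 × 20 × 7 = 19192320
GM = 19192320^(1/6) = 16.3627

GM = 16.3627


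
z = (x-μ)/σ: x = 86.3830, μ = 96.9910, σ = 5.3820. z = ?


z = (86.3830 - 96.9910)/5.3820
= -10.6080/5.3820
= -1.9710

z = -1.9710


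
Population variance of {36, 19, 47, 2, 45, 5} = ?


Mean = 25.6667
Squared deviations: 106.7778, 44.4444, 455.1111, 560.1111, 373.7778, 427.1111
Sum = 1967.3333
Variance = 1967.3333/6 = 327.8889

Variance = 327.8889


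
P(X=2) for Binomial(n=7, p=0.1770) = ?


C(7,2) = 21
p^2 = 0.031329
(1-p)^5 = 0.377571
P = 21 * 0.031329 * 0.377571 = 0.2484

P(X=2) = 0.2484


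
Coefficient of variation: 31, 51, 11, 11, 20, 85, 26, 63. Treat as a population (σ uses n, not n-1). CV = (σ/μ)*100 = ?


Mean = 37.2500
SD = 24.9337
CV = (24.9337/37.2500)*100 = 66.9360%

CV = 66.9360%


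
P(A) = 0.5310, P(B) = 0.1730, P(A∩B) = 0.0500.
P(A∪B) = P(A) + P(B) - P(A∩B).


P(A∪B) = 0.5310 + 0.1730 - 0.0500
= 0.7040 - 0.0500
= 0.6540

P(A∪B) = 0.6540


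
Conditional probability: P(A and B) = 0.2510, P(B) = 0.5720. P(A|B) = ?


P(A|B) = 0.2510/0.5720 = 0.4388

P(A|B) = 0.4388


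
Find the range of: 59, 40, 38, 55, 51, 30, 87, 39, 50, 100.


Max = 100, Min = 30
Range = 100 - 30 = 70

Range = 70


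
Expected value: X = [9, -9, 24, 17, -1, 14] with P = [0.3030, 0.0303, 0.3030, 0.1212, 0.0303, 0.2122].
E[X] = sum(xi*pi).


E[X] = 9*0.3030 - 9*0.0303 + 24*0.3030 + 17*0.1212 - 1*0.0303 + 14*0.2122
= 2.7270 - 0.2727 + 7.2720 + 2.0604 - 0.0303 + 2.9708
= 14.7272

E[X] = 14.7272


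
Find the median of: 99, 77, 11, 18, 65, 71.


Sorted: 11, 18, 65, 71, 77, 99
n = 6 (even)
Middle values: 65 and 71
Median = (65+71)/2 = 68.0000

Median = 68.0000


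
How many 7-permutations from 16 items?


P(16,7) = 16!/9!
= 20922789888000/362880
= 57657600

P(16,7) = 57657600


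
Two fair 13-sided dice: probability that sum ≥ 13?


Total outcomes = 13×13 = 169
Favorable (sum ≥ 13): 103
P = 103/169 = 0.6095

P = 0.6095


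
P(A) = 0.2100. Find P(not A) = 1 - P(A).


P(not A) = 1 - 0.2100 = 0.7900

P(not A) = 0.7900


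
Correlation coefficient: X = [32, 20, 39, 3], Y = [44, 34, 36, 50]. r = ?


Mean X = 23.5000, Mean Y = 41.0000
SD X = 13.647344, SD Y = 6.403124
Cov = -53.000000
r = -53.000000/(13.647344*6.403124) = -0.6065

r = -0.6065


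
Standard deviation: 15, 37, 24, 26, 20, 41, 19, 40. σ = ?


Mean = 27.7500
Variance = 90.9375
SD = sqrt(90.9375) = 9.5361

SD = 9.5361


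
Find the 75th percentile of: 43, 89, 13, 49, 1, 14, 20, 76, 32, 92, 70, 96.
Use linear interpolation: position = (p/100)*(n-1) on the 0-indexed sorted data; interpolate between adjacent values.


Sorted: 1, 13, 14, 20, 32, 43, 49, 70, 76, 89, 92, 96
n = 12
Index = 75/100 * 11 = 8.2500
Lower = data[8] = 76, Upper = data[9] = 89
P75 = 76 + 0.2500*(13) = 79.2500

P75 = 79.2500


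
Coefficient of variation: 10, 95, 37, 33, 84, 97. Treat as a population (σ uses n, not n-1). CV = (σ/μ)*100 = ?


Mean = 59.3333
SD = 33.9738
CV = (33.9738/59.3333)*100 = 57.2593%

CV = 57.2593%


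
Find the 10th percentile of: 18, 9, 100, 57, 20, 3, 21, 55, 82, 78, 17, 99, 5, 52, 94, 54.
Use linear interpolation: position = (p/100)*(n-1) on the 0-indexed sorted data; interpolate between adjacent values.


Sorted: 3, 5, 9, 17, 18, 20, 21, 52, 54, 55, 57, 78, 82, 94, 99, 100
n = 16
Index = 10/100 * 15 = 1.5000
Lower = data[1] = 5, Upper = data[2] = 9
P10 = 5 + 0.5000*(4) = 7.0000

P10 = 7.0000


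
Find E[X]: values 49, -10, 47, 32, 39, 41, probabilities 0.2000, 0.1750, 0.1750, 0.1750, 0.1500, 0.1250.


E[X] = 49*0.2000 - 10*0.1750 + 47*0.1750 + 32*0.1750 + 39*0.1500 + 41*0.1250
= 9.8000 - 1.7500 + 8.2250 + 5.6000 + 5.8500 + 5.1250
= 32.8500

E[X] = 32.8500


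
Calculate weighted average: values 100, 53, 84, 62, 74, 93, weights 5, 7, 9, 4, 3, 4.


Numerator = 100*5 + 53*7 + 84*9 + 62*4 + 74*3 + 93*4 = 2469
Denominator = 5 + 7 + 9 + 4 + 3 + 4 = 32
WM = 2469/32 = 77.1562

WM = 77.1562


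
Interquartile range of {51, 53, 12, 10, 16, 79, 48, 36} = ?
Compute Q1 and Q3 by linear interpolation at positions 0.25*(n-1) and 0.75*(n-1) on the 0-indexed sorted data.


Sorted: 10, 12, 16, 36, 48, 51, 53, 79
Q1 (25th %ile) = 15.0000
Q3 (75th %ile) = 51.5000
IQR = 51.5000 - 15.0000 = 36.5000

IQR = 36.5000


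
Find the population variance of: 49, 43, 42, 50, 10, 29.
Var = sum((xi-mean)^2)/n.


Mean = 37.1667
Squared deviations: 140.0278, 34.0278, 23.3611, 164.6944, 738.0278, 66.6944
Sum = 1166.8333
Variance = 1166.8333/6 = 194.4722

Variance = 194.4722


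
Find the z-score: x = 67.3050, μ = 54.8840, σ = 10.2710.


z = (67.3050 - 54.8840)/10.2710
= 12.4210/10.2710
= 1.2093

z = 1.2093


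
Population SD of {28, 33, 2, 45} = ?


Mean = 27.0000
Variance = 246.5000
SD = sqrt(246.5000) = 15.7003

SD = 15.7003


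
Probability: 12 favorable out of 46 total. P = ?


P = 12/46 = 0.2609

P = 0.2609


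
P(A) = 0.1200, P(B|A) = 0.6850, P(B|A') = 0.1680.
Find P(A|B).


P(B) = P(B|A)*P(A) + P(B|A')*P(A')
= 0.6850*0.1200 + 0.1680*0.8800
= 0.082200 + 0.147840 = 0.230040
P(A|B) = 0.082200/0.230040 = 0.3573

P(A|B) = 0.3573


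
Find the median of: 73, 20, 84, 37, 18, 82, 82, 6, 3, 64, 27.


Sorted: 3, 6, 18, 20, 27, 37, 64, 73, 82, 82, 84
n = 11 (odd)
Middle value = 37

Median = 37


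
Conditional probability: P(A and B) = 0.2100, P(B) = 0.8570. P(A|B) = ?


P(A|B) = 0.2100/0.8570 = 0.2450

P(A|B) = 0.2450


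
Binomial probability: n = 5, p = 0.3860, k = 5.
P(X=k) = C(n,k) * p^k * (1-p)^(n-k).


C(5,5) = 1
p^5 = 0.008569
(1-p)^0 = 1.000000
P = 1 * 0.008569 * 1.000000 = 0.0086

P(X=5) = 0.0086


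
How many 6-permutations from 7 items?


P(7,6) = 7!/1!
= 5040/1
= 5040

P(7,6) = 5040


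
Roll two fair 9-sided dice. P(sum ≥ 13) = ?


Total outcomes = 9×9 = 81
Favorable (sum ≥ 13): 21
P = 21/81 = 0.2593

P = 0.2593


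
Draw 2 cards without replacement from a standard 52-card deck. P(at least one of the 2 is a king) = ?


P(at least one) = 1 - P(none)
P(none) = (48/52) × (47/51) = 0.850679
P(at least one) = 1 - 0.850679 = 0.1493

P = 0.1493


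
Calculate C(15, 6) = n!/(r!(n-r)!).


C(15,6) = 15!/(6! × 9!)
= 1307674368000/(720 × 362880)
= 5005

C(15,6) = 5005


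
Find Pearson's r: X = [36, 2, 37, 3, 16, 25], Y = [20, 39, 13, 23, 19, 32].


Mean X = 19.8333, Mean Y = 24.3333
SD X = 14.135259, SD Y = 8.673075
Cov = -73.944444
r = -73.944444/(14.135259*8.673075) = -0.6032

r = -0.6032


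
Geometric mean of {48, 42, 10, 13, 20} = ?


Product = 48 × 42 × 10 × 13 × 20 = 5241600
GM = 5241600^(1/5) = 22.0746

GM = 22.0746


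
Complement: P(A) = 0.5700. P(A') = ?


P(not A) = 1 - 0.5700 = 0.4300

P(not A) = 0.4300


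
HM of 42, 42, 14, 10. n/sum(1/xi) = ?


Sum of reciprocals = 1/42 + 1/42 + 1/14 + 1/10 = 0.219048
HM = 4/0.219048 = 18.2609

HM = 18.2609


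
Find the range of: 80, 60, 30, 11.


Max = 80, Min = 11
Range = 80 - 11 = 69

Range = 69


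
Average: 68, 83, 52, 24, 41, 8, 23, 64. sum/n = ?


Sum = 68 + 83 + 52 + 24 + 41 + 8 + 23 + 64 = 363
n = 8
Mean = 363/8 = 45.3750

Mean = 45.3750


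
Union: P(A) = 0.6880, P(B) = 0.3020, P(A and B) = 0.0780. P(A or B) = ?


P(A∪B) = 0.6880 + 0.3020 - 0.0780
= 0.9900 - 0.0780
= 0.9120

P(A∪B) = 0.9120


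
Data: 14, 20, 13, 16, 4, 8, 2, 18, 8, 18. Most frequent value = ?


Frequencies: 2:1, 4:1, 8:2, 13:1, 14:1, 16:1, 18:2, 20:1
Max frequency = 2
Mode = 8, 18

Mode = 8, 18


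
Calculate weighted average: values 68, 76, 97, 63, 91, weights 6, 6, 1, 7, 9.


Numerator = 68*6 + 76*6 + 97*1 + 63*7 + 91*9 = 2221
Denominator = 6 + 6 + 1 + 7 + 9 = 29
WM = 2221/29 = 76.5862

WM = 76.5862


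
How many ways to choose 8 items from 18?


C(18,8) = 18!/(8! × 10!)
= 6402373705728000/(40320 × 3628800)
= 43758

C(18,8) = 43758


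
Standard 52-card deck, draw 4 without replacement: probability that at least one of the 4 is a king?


P(at least one) = 1 - P(none)
P(none) = (48/52) × (47/51) × (46/50) × (45/49) = 0.718737
P(at least one) = 1 - 0.718737 = 0.2813

P = 0.2813


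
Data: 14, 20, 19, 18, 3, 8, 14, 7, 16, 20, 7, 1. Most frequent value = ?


Frequencies: 1:1, 3:1, 7:2, 8:1, 14:2, 16:1, 18:1, 19:1, 20:2
Max frequency = 2
Mode = 7, 14, 20

Mode = 7, 14, 20


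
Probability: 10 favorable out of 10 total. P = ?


P = 10/10 = 1.0000

P = 1.0000


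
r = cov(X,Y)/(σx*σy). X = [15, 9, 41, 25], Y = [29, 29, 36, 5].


Mean X = 22.5000, Mean Y = 24.7500
SD X = 12.114041, SD Y = 11.755318
Cov = 17.375000
r = 17.375000/(12.114041*11.755318) = 0.1220

r = 0.1220


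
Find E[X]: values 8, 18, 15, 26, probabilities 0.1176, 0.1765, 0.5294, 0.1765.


E[X] = 8*0.1176 + 18*0.1765 + 15*0.5294 + 26*0.1765
= 0.9408 + 3.1770 + 7.9410 + 4.5890
= 16.6478

E[X] = 16.6478


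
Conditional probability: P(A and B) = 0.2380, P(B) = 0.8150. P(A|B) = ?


P(A|B) = 0.2380/0.8150 = 0.2920

P(A|B) = 0.2920


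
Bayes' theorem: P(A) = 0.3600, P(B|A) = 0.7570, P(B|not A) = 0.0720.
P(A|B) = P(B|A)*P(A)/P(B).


P(B) = P(B|A)*P(A) + P(B|A')*P(A')
= 0.7570*0.3600 + 0.0720*0.6400
= 0.272520 + 0.046080 = 0.318600
P(A|B) = 0.272520/0.318600 = 0.8554

P(A|B) = 0.8554


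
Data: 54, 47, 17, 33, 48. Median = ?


Sorted: 17, 33, 47, 48, 54
n = 5 (odd)
Middle value = 47

Median = 47


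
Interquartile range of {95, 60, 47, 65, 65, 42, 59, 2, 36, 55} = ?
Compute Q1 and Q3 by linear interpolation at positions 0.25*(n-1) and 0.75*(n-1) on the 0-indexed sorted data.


Sorted: 2, 36, 42, 47, 55, 59, 60, 65, 65, 95
Q1 (25th %ile) = 43.2500
Q3 (75th %ile) = 63.7500
IQR = 63.7500 - 43.2500 = 20.5000

IQR = 20.5000


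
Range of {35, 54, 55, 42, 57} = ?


Max = 57, Min = 35
Range = 57 - 35 = 22

Range = 22


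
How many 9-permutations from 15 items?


P(15,9) = 15!/6!
= 1307674368000/720
= 1816214400

P(15,9) = 1816214400


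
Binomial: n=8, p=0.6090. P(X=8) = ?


C(8,8) = 1
p^8 = 0.018921
(1-p)^0 = 1.000000
P = 1 * 0.018921 * 1.000000 = 0.0189

P(X=8) = 0.0189


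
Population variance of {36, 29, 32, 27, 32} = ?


Mean = 31.2000
Squared deviations: 23.0400, 4.8400, 0.6400, 17.6400, 0.6400
Sum = 46.8000
Variance = 46.8000/5 = 9.3600

Variance = 9.3600


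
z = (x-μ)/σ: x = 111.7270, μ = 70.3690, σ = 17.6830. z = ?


z = (111.7270 - 70.3690)/17.6830
= 41.3580/17.6830
= 2.3389

z = 2.3389


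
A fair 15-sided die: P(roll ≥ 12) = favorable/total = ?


Favorable outcomes (roll ≥ 12): 4
Total outcomes = 15
P = 4/15 = 0.2667

P = 0.2667


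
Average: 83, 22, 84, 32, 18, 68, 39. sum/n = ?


Sum = 83 + 22 + 84 + 32 + 18 + 68 + 39 = 346
n = 7
Mean = 346/7 = 49.4286

Mean = 49.4286


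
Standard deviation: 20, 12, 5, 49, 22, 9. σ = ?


Mean = 19.5000
Variance = 208.9167
SD = sqrt(208.9167) = 14.4539

SD = 14.4539


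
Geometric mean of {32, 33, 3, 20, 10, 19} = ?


Product = 32 × 33 × 3 × 20 × 10 × 19 = 12038400
GM = 12038400^(1/6) = 15.1389

GM = 15.1389


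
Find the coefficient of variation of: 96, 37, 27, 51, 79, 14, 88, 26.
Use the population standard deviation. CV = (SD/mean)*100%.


Mean = 52.2500
SD = 29.4353
CV = (29.4353/52.2500)*100 = 56.3355%

CV = 56.3355%


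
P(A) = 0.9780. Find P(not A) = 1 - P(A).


P(not A) = 1 - 0.9780 = 0.0220

P(not A) = 0.0220


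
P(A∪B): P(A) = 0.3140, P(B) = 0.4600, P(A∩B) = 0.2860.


P(A∪B) = 0.3140 + 0.4600 - 0.2860
= 0.7740 - 0.2860
= 0.4880

P(A∪B) = 0.4880


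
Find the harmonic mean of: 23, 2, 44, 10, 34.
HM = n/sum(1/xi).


Sum of reciprocals = 1/23 + 1/2 + 1/44 + 1/10 + 1/34 = 0.695617
HM = 5/0.695617 = 7.1879

HM = 7.1879


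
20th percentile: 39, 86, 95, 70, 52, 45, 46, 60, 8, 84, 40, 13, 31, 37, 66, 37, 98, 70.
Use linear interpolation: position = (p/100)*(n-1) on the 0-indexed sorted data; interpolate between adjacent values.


Sorted: 8, 13, 31, 37, 37, 39, 40, 45, 46, 52, 60, 66, 70, 70, 84, 86, 95, 98
n = 18
Index = 20/100 * 17 = 3.4000
Lower = data[3] = 37, Upper = data[4] = 37
P20 = 37 + 0.4000*(0) = 37.0000

P20 = 37.0000


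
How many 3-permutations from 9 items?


P(9,3) = 9!/6!
= 362880/720
= 504

P(9,3) = 504


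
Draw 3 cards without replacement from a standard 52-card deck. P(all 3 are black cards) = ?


P(all black cards) = (26/52) × (25/51) × (24/50)
= 0.1176

P = 0.1176


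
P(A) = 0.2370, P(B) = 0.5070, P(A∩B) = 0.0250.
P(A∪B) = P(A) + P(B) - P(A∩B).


P(A∪B) = 0.2370 + 0.5070 - 0.0250
= 0.7440 - 0.0250
= 0.7190

P(A∪B) = 0.7190


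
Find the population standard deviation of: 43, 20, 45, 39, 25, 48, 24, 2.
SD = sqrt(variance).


Mean = 30.7500
Variance = 217.4375
SD = sqrt(217.4375) = 14.7458

SD = 14.7458


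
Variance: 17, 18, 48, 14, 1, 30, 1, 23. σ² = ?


Mean = 19.0000
Squared deviations: 4.0000, 1.0000, 841.0000, 25.0000, 324.0000, 121.0000, 324.0000, 16.0000
Sum = 1656.0000
Variance = 1656.0000/8 = 207.0000

Variance = 207.0000


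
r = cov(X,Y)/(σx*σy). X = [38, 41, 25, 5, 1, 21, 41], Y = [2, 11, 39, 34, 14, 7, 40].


Mean X = 24.5714, Mean Y = 21.0000
SD X = 15.453683, SD Y = 14.928401
Cov = -19.857143
r = -19.857143/(15.453683*14.928401) = -0.0861

r = -0.0861


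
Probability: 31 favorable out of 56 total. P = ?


P = 31/56 = 0.5536

P = 0.5536


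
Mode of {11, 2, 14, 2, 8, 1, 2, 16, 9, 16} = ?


Frequencies: 1:1, 2:3, 8:1, 9:1, 11:1, 14:1, 16:2
Max frequency = 3
Mode = 2

Mode = 2


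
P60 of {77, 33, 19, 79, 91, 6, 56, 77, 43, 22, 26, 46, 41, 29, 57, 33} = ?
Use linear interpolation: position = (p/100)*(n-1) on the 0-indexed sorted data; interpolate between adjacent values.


Sorted: 6, 19, 22, 26, 29, 33, 33, 41, 43, 46, 56, 57, 77, 77, 79, 91
n = 16
Index = 60/100 * 15 = 9.0000
Lower = data[9] = 46, Upper = data[10] = 56
P60 = 46 + 0*(10) = 46.0000

P60 = 46.0000


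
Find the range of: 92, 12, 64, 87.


Max = 92, Min = 12
Range = 92 - 12 = 80

Range = 80


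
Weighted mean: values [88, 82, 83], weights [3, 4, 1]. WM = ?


Numerator = 88*3 + 82*4 + 83*1 = 675
Denominator = 3 + 4 + 1 = 8
WM = 675/8 = 84.3750

WM = 84.3750


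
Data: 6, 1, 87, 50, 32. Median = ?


Sorted: 1, 6, 32, 50, 87
n = 5 (odd)
Middle value = 32

Median = 32


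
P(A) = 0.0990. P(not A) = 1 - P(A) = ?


P(not A) = 1 - 0.0990 = 0.9010

P(not A) = 0.9010


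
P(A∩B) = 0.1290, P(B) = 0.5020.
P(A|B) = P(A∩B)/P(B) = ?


P(A|B) = 0.1290/0.5020 = 0.2570

P(A|B) = 0.2570


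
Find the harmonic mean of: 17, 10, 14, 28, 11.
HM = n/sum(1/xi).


Sum of reciprocals = 1/17 + 1/10 + 1/14 + 1/28 + 1/11 = 0.356875
HM = 5/0.356875 = 14.0105

HM = 14.0105


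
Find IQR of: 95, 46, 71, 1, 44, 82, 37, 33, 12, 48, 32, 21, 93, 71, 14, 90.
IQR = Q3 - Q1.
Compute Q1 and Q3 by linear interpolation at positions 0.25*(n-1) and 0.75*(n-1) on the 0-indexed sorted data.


Sorted: 1, 12, 14, 21, 32, 33, 37, 44, 46, 48, 71, 71, 82, 90, 93, 95
Q1 (25th %ile) = 29.2500
Q3 (75th %ile) = 73.7500
IQR = 73.7500 - 29.2500 = 44.5000

IQR = 44.5000


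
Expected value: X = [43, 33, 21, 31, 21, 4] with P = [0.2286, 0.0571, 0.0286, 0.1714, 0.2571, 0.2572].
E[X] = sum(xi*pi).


E[X] = 43*0.2286 + 33*0.0571 + 21*0.0286 + 31*0.1714 + 21*0.2571 + 4*0.2572
= 9.8298 + 1.8843 + 0.6006 + 5.3134 + 5.3991 + 1.0288
= 24.0560

E[X] = 24.0560


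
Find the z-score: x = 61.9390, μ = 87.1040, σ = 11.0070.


z = (61.9390 - 87.1040)/11.0070
= -25.1650/11.0070
= -2.2863

z = -2.2863


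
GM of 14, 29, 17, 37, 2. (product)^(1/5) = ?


Product = 14 × 29 × 17 × 37 × 2 = 510748
GM = 510748^(1/5) = 13.8561

GM = 13.8561


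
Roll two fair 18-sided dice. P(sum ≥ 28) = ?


Total outcomes = 18×18 = 324
Favorable (sum ≥ 28): 45
P = 45/324 = 0.1389

P = 0.1389


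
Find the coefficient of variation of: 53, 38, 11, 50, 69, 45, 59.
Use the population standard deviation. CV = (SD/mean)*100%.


Mean = 46.4286
SD = 17.1202
CV = (17.1202/46.4286)*100 = 36.8743%

CV = 36.8743%


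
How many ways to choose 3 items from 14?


C(14,3) = 14!/(3! × 11!)
= 87178291200/(6 × 39916800)
= 364

C(14,3) = 364


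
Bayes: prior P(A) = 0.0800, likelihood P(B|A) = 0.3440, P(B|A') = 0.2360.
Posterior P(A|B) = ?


P(B) = P(B|A)*P(A) + P(B|A')*P(A')
= 0.3440*0.0800 + 0.2360*0.9200
= 0.027520 + 0.217120 = 0.244640
P(A|B) = 0.027520/0.244640 = 0.1125

P(A|B) = 0.1125


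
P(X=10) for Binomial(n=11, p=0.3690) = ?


C(11,10) = 11
p^10 = 4.680192e-05
(1-p)^1 = 0.631000
P = 11 * 4.680192e-05 * 0.631000 = 0.0003

P(X=10) = 0.0003


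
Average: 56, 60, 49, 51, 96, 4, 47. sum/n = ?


Sum = 56 + 60 + 49 + 51 + 96 + 4 + 47 = 363
n = 7
Mean = 363/7 = 51.8571

Mean = 51.8571


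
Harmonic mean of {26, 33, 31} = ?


Sum of reciprocals = 1/26 + 1/33 + 1/31 = 0.101023
HM = 3/0.101023 = 29.6963

HM = 29.6963


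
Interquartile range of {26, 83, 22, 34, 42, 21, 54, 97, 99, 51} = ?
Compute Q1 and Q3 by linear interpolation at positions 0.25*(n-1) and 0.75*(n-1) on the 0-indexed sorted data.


Sorted: 21, 22, 26, 34, 42, 51, 54, 83, 97, 99
Q1 (25th %ile) = 28.0000
Q3 (75th %ile) = 75.7500
IQR = 75.7500 - 28.0000 = 47.7500

IQR = 47.7500


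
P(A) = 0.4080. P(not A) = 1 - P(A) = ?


P(not A) = 1 - 0.4080 = 0.5920

P(not A) = 0.5920


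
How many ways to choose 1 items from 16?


C(16,1) = 16!/(1! × 15!)
= 20922789888000/(1 × 1307674368000)
= 16

C(16,1) = 16


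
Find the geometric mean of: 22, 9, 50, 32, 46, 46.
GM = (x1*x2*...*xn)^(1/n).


Product = 22 × 9 × 50 × 32 × 46 × 46 = 670348800
GM = 670348800^(1/6) = 29.5835

GM = 29.5835


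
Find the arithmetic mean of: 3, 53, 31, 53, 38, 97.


Sum = 3 + 53 + 31 + 53 + 38 + 97 = 275
n = 6
Mean = 275/6 = 45.8333

Mean = 45.8333


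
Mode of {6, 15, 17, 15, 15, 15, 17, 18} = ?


Frequencies: 6:1, 15:4, 17:2, 18:1
Max frequency = 4
Mode = 15

Mode = 15


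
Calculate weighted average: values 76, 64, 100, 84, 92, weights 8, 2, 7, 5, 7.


Numerator = 76*8 + 64*2 + 100*7 + 84*5 + 92*7 = 2500
Denominator = 8 + 2 + 7 + 5 + 7 = 29
WM = 2500/29 = 86.2069

WM = 86.2069


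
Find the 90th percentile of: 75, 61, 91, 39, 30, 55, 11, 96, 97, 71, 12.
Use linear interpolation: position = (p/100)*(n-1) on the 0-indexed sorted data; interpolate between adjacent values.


Sorted: 11, 12, 30, 39, 55, 61, 71, 75, 91, 96, 97
n = 11
Index = 90/100 * 10 = 9.0000
Lower = data[9] = 96, Upper = data[10] = 97
P90 = 96 + 0*(1) = 96.0000

P90 = 96.0000


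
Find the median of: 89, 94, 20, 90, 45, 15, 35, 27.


Sorted: 15, 20, 27, 35, 45, 89, 90, 94
n = 8 (even)
Middle values: 35 and 45
Median = (35+45)/2 = 40.0000

Median = 40.0000


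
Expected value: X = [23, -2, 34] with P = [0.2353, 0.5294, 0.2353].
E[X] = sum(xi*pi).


E[X] = 23*0.2353 - 2*0.5294 + 34*0.2353
= 5.4119 - 1.0588 + 8.0002
= 12.3533

E[X] = 12.3533


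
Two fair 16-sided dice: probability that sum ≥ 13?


Total outcomes = 16×16 = 256
Favorable (sum ≥ 13): 190
P = 190/256 = 0.7422

P = 0.7422


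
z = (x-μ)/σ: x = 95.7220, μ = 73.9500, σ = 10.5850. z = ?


z = (95.7220 - 73.9500)/10.5850
= 21.7720/10.5850
= 2.0569

z = 2.0569


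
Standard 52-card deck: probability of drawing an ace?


4 aces in 52 cards
P = 4/52 = 0.0769

P = 0.0769


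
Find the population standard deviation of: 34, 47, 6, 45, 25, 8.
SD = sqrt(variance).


Mean = 27.5000
Variance = 262.9167
SD = sqrt(262.9167) = 16.2147

SD = 16.2147


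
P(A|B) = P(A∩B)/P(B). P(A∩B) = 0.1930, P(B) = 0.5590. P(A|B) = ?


P(A|B) = 0.1930/0.5590 = 0.3453

P(A|B) = 0.3453


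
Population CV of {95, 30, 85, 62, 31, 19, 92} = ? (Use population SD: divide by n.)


Mean = 59.1429
SD = 29.9878
CV = (29.9878/59.1429)*100 = 50.7039%

CV = 50.7039%


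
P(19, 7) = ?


P(19,7) = 19!/12!
= 121645100408832000/479001600
= 253955520

P(19,7) = 253955520


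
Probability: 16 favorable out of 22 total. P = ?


P = 16/22 = 0.7273

P = 0.7273


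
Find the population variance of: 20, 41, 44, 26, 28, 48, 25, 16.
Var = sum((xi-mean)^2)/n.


Mean = 31.0000
Squared deviations: 121.0000, 100.0000, 169.0000, 25.0000, 9.0000, 289.0000, 36.0000, 225.0000
Sum = 974.0000
Variance = 974.0000/8 = 121.7500

Variance = 121.7500


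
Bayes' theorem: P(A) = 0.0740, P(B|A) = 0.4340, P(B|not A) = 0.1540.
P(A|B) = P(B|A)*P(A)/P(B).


P(B) = P(B|A)*P(A) + P(B|A')*P(A')
= 0.4340*0.0740 + 0.1540*0.9260
= 0.032116 + 0.142604 = 0.174720
P(A|B) = 0.032116/0.174720 = 0.1838

P(A|B) = 0.1838


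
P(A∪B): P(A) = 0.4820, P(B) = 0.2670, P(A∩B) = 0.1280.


P(A∪B) = 0.4820 + 0.2670 - 0.1280
= 0.7490 - 0.1280
= 0.6210

P(A∪B) = 0.6210


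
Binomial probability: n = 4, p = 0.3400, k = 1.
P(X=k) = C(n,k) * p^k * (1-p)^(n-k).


C(4,1) = 4
p^1 = 0.340000
(1-p)^3 = 0.287496
P = 4 * 0.340000 * 0.287496 = 0.3910

P(X=1) = 0.3910


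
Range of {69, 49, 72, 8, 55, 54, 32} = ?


Max = 72, Min = 8
Range = 72 - 8 = 64

Range = 64


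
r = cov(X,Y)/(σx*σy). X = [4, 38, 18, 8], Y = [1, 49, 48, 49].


Mean X = 17.0000, Mean Y = 36.7500
SD X = 13.152946, SD Y = 20.644309
Cov = 155.750000
r = 155.750000/(13.152946*20.644309) = 0.5736

r = 0.5736


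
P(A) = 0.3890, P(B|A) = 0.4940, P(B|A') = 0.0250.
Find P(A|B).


P(B) = P(B|A)*P(A) + P(B|A')*P(A')
= 0.4940*0.3890 + 0.0250*0.6110
= 0.192166 + 0.015275 = 0.207441
P(A|B) = 0.192166/0.207441 = 0.9264

P(A|B) = 0.9264


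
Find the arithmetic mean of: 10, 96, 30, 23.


Sum = 10 + 96 + 30 + 23 = 159
n = 4
Mean = 159/4 = 39.7500

Mean = 39.7500


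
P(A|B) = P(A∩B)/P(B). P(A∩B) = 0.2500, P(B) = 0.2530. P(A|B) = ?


P(A|B) = 0.2500/0.2530 = 0.9881

P(A|B) = 0.9881


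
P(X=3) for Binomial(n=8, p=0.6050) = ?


C(8,3) = 56
p^3 = 0.221445
(1-p)^5 = 0.009616
P = 56 * 0.221445 * 0.009616 = 0.1192

P(X=3) = 0.1192


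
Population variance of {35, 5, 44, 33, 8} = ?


Mean = 25.0000
Squared deviations: 100.0000, 400.0000, 361.0000, 64.0000, 289.0000
Sum = 1214.0000
Variance = 1214.0000/5 = 242.8000

Variance = 242.8000
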